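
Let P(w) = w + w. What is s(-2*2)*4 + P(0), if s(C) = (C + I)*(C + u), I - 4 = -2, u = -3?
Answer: 56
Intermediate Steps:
I = 2 (I = 4 - 2 = 2)
P(w) = 2*w
s(C) = (-3 + C)*(2 + C) (s(C) = (C + 2)*(C - 3) = (2 + C)*(-3 + C) = (-3 + C)*(2 + C))
s(-2*2)*4 + P(0) = (-6 + (-2*2)**2 - (-2)*2)*4 + 2*0 = (-6 + (-4)**2 - 1*(-4))*4 + 0 = (-6 + 16 + 4)*4 + 0 = 14*4 + 0 = 56 + 0 = 56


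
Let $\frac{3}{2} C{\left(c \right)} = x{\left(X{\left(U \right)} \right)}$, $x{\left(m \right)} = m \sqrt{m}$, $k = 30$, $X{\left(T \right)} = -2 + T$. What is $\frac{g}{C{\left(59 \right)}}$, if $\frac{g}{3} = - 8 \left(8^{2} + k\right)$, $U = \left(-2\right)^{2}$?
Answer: $- 846 \sqrt{2} \approx -1196.4$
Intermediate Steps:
$U = 4$
$x{\left(m \right)} = m^{\frac{3}{2}}$
$g = -2256$ ($g = 3 \left(- 8 \left(8^{2} + 30\right)\right) = 3 \left(- 8 \left(64 + 30\right)\right) = 3 \left(\left(-8\right) 94\right) = 3 \left(-752\right) = -2256$)
$C{\left(c \right)} = \frac{4 \sqrt{2}}{3}$ ($C{\left(c \right)} = \frac{2 \left(-2 + 4\right)^{\frac{3}{2}}}{3} = \frac{2 \cdot 2^{\frac{3}{2}}}{3} = \frac{2 \cdot 2 \sqrt{2}}{3} = \frac{4 \sqrt{2}}{3}$)
$\frac{g}{C{\left(59 \right)}} = - \frac{2256}{\frac{4}{3} \sqrt{2}} = - 2256 \frac{3 \sqrt{2}}{8} = - 846 \sqrt{2}$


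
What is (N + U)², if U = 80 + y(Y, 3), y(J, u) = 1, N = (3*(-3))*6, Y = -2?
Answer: 729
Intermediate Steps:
N = -54 (N = -9*6 = -54)
U = 81 (U = 80 + 1 = 81)
(N + U)² = (-54 + 81)² = 27² = 729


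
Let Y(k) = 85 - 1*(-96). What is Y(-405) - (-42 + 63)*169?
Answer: -3368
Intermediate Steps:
Y(k) = 181 (Y(k) = 85 + 96 = 181)
Y(-405) - (-42 + 63)*169 = 181 - (-42 + 63)*169 = 181 - 21*169 = 181 - 1*3549 = 181 - 3549 = -3368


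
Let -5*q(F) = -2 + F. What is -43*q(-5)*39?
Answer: -11739/5 ≈ -2347.8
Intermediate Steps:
q(F) = 2/5 - F/5 (q(F) = -(-2 + F)/5 = 2/5 - F/5)
-43*q(-5)*39 = -43*(2/5 - 1/5*(-5))*39 = -43*(2/5 + 1)*39 = -43*7/5*39 = -301/5*39 = -11739/5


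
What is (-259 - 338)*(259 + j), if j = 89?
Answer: -207756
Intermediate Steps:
(-259 - 338)*(259 + j) = (-259 - 338)*(259 + 89) = -597*348 = -207756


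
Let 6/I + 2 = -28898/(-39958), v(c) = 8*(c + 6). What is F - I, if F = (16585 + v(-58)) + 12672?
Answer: 245274981/8503 ≈ 28846.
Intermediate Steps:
v(c) = 48 + 8*c (v(c) = 8*(6 + c) = 48 + 8*c)
F = 28841 (F = (16585 + (48 + 8*(-58))) + 12672 = (16585 + (48 - 464)) + 12672 = (16585 - 416) + 12672 = 16169 + 12672 = 28841)
I = -39958/8503 (I = 6/(-2 - 28898/(-39958)) = 6/(-2 - 28898*(-1/39958)) = 6/(-2 + 14449/19979) = 6/(-25509/19979) = 6*(-19979/25509) = -39958/8503 ≈ -4.6993)
F - I = 28841 - 1*(-39958/8503) = 28841 + 39958/8503 = 245274981/8503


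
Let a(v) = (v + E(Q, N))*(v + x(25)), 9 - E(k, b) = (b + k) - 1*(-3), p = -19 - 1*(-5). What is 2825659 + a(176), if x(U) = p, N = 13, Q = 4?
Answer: 2852389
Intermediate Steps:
p = -14 (p = -19 + 5 = -14)
x(U) = -14
E(k, b) = 6 - b - k (E(k, b) = 9 - ((b + k) - 1*(-3)) = 9 - ((b + k) + 3) = 9 - (3 + b + k) = 9 + (-3 - b - k) = 6 - b - k)
a(v) = (-14 + v)*(-11 + v) (a(v) = (v + (6 - 1*13 - 1*4))*(v - 14) = (v + (6 - 13 - 4))*(-14 + v) = (v - 11)*(-14 + v) = (-11 + v)*(-14 + v) = (-14 + v)*(-11 + v))
2825659 + a(176) = 2825659 + (154 + 176² - 25*176) = 2825659 + (154 + 30976 - 4400) = 2825659 + 26730 = 2852389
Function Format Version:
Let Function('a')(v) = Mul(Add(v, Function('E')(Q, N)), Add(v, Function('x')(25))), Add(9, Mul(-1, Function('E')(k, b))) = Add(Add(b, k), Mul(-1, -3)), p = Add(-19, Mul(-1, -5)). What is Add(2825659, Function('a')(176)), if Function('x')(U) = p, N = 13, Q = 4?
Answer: 2852389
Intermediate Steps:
p = -14 (p = Add(-19, 5) = -14)
Function('x')(U) = -14
Function('E')(k, b) = Add(6, Mul(-1, b), Mul(-1, k)) (Function('E')(k, b) = Add(9, Mul(-1, Add(Add(b, k), Mul(-1, -3)))) = Add(9, Mul(-1, Add(Add(b, k), 3))) = Add(9, Mul(-1, Add(3, b, k))) = Add(9, Add(-3, Mul(-1, b), Mul(-1, k))) = Add(6, Mul(-1, b), Mul(-1, k)))
Function('a')(v) = Mul(Add(-14, v), Add(-11, v)) (Function('a')(v) = Mul(Add(v, Add(6, Mul(-1, 13), Mul(-1, 4))), Add(v, -14)) = Mul(Add(v, Add(6, -13, -4)), Add(-14, v)) = Mul(Add(v, -11), Add(-14, v)) = Mul(Add(-11, v), Add(-14, v)) = Mul(Add(-14, v), Add(-11, v)))
Add(2825659, Function('a')(176)) = Add(2825659, Add(154, Pow(176, 2), Mul(-25, 176))) = Add(2825659, Add(154, 30976, -4400)) = Add(2825659, 26730) = 2852389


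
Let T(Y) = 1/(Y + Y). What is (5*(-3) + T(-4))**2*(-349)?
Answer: -5109709/64 ≈ -79839.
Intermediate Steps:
T(Y) = 1/(2*Y)
(5*(-3) + T(-4))**2*(-349) = (5*(-3) + (1/2)/(-4))**2*(-349) = (-15 + (1/2)*(-1/4))**2*(-349) = (-15 - 1/8)**2*(-349) = (-121/8)**2*(-349) = (14641/64)*(-349) = -5109709/64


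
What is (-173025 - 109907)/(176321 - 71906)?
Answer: -282932/104415 ≈ -2.7097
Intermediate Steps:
(-173025 - 109907)/(176321 - 71906) = -282932/104415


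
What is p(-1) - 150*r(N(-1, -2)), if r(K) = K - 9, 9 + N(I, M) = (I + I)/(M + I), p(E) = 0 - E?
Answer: 2601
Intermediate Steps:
p(E) = -E
N(I, M) = -9 + 2*I/(I + M) (N(I, M) = -9 + (I + I)/(M + I) = -9 + (2*I)/(I + M) = -9 + 2*I/(I + M))
r(K) = -9 + K
p(-1) - 150*r(N(-1, -2)) = -1*(-1) - 150*(-9 + (-9*(-2) - 7*(-1))/(-1 - 2)) = 1 - 150*(-9 + (18 + 7)/(-3)) = 1 - 150*(-9 - ⅓*25) = 1 - 150*(-9 - 25/3) = 1 - 150*(-52/3) = 1 + 2600 = 2601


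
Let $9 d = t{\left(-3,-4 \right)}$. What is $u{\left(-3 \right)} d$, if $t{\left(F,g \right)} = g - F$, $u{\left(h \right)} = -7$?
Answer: $\frac{7}{9} \approx 0.77778$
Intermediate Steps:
$d = - \frac{1}{9}$ ($d = \frac{-4 - -3}{9} = \frac{-4 + 3}{9} = \frac{1}{9} \left(-1\right) = - \frac{1}{9} \approx -0.11111$)
$u{\left(-3 \right)} d = \left(-7\right) \left(- \frac{1}{9}\right) = \frac{7}{9}$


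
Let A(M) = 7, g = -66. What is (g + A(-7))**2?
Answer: 3481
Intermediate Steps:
(g + A(-7))**2 = (-66 + 7)**2 = (-59)**2 = 3481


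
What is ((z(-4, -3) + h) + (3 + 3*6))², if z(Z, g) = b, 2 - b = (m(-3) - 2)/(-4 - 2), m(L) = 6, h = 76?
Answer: 89401/9 ≈ 9933.4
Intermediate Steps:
b = 8/3 (b = 2 - (6 - 2)/(-4 - 2) = 2 - 4/(-6) = 2 - 4*(-1)/6 = 2 - 1*(-⅔) = 2 + ⅔ = 8/3 ≈ 2.6667)
z(Z, g) = 8/3
((z(-4, -3) + h) + (3 + 3*6))² = ((8/3 + 76) + (3 + 3*6))² = (236/3 + (3 + 18))² = (236/3 + 21)² = (299/3)² = 89401/9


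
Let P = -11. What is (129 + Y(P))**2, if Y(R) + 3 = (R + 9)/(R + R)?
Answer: 1923769/121 ≈ 15899.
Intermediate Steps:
Y(R) = -3 + (9 + R)/(2*R) (Y(R) = -3 + (R + 9)/(R + R) = -3 + (9 + R)/((2*R)) = -3 + (9 + R)*(1/(2*R)) = -3 + (9 + R)/(2*R))
(129 + Y(P))**2 = (129 + (1/2)*(9 - 5*(-11))/(-11))**2 = (129 + (1/2)*(-1/11)*(9 + 55))**2 = (129 + (1/2)*(-1/11)*64)**2 = (129 - 32/11)**2 = (1387/11)**2 = 1923769/121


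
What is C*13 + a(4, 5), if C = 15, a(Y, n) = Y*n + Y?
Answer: 219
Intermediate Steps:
a(Y, n) = Y + Y*n
C*13 + a(4, 5) = 15*13 + 4*(1 + 5) = 195 + 4*6 = 195 + 24 = 219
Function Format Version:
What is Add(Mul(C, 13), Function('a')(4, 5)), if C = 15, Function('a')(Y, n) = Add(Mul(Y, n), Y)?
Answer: 219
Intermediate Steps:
Function('a')(Y, n) = Add(Y, Mul(Y, n))
Add(Mul(C, 13), Function('a')(4, 5)) = Add(Mul(15, 13), Mul(4, Add(1, 5))) = Add(195, Mul(4, 6)) = Add(195, 24) = 219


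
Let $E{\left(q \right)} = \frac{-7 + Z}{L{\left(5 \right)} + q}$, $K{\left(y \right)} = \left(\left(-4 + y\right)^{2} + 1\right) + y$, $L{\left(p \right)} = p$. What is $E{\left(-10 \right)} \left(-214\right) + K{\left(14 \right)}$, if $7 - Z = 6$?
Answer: $- \frac{709}{5} \approx -141.8$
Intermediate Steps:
$Z = 1$ ($Z = 7 - 6 = 1$)
$K{\left(y \right)} = 1 + y + \left(-4 + y\right)^{2}$ ($K{\left(y \right)} = \left(1 + \left(-4 + y\right)^{2}\right) + y = 1 + y + \left(-4 + y\right)^{2}$)
$E{\left(q \right)} = - \frac{6}{5 + q}$ ($E{\left(q \right)} = \frac{-7 + 1}{5 + q} = - \frac{6}{5 + q}$)
$E{\left(-10 \right)} \left(-214\right) + K{\left(14 \right)} = - \frac{6}{5 - 10} \left(-214\right) + \left(1 + 14 + \left(-4 + 14\right)^{2}\right) = - \frac{6}{-5} \left(-214\right) + \left(1 + 14 + 10^{2}\right) = \left(-6\right) \left(- \frac{1}{5}\right) \left(-214\right) + \left(1 + 14 + 100\right) = \frac{6}{5} \left(-214\right) + 115 = - \frac{1284}{5} + 115 = - \frac{709}{5}$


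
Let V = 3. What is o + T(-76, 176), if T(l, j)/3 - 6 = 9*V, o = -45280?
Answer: -45181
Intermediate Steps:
T(l, j) = 99 (T(l, j) = 18 + 3*(9*3) = 18 + 3*27 = 18 + 81 = 99)
o + T(-76, 176) = -45280 + 99 = -45181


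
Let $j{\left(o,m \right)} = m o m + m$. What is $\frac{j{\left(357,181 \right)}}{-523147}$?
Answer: $- \frac{11695858}{523147} \approx -22.357$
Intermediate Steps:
$j{\left(o,m \right)} = m + o m^{2}$ ($j{\left(o,m \right)} = o m^{2} + m = m + o m^{2}$)
$\frac{j{\left(357,181 \right)}}{-523147} = \frac{181 \left(1 + 181 \cdot 357\right)}{-523147} = 181 \left(1 + 64617\right) \left(- \frac{1}{523147}\right) = 181 \cdot 64618 \left(- \frac{1}{523147}\right) = 11695858 \left(- \frac{1}{523147}\right) = - \frac{11695858}{523147}$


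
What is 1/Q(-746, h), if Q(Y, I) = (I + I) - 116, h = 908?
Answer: 1/1700 ≈ 0.00058824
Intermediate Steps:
Q(Y, I) = -116 + 2*I (Q(Y, I) = 2*I - 116 = -116 + 2*I)
1/Q(-746, h) = 1/(-116 + 2*908) = 1/(-116 + 1816) = 1/1700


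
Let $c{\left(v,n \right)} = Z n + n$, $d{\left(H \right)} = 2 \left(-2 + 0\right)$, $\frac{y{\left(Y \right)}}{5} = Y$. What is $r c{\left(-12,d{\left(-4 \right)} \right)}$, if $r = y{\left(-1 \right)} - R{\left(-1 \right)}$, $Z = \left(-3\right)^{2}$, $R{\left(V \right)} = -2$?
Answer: $120$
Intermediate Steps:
$y{\left(Y \right)} = 5 Y$
$Z = 9$
$d{\left(H \right)} = -4$ ($d{\left(H \right)} = 2 \left(-2\right) = -4$)
$c{\left(v,n \right)} = 10 n$ ($c{\left(v,n \right)} = 9 n + n = 10 n$)
$r = -3$ ($r = 5 \left(-1\right) - -2 = -5 + 2 = -3$)
$r c{\left(-12,d{\left(-4 \right)} \right)} = - 3 \cdot 10 \left(-4\right) = \left(-3\right) \left(-40\right) = 120$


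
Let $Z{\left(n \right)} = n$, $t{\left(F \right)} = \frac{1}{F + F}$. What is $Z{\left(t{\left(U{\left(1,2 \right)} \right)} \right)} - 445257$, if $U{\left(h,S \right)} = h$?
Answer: $- \frac{890513}{2} \approx -4.4526 \cdot 10^{5}$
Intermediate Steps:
$t{\left(F \right)} = \frac{1}{2 F}$
$Z{\left(t{\left(U{\left(1,2 \right)} \right)} \right)} - 445257 = \frac{1}{2 \cdot 1} - 445257 = \frac{1}{2} \cdot 1 - 445257 = \frac{1}{2} - 445257 = - \frac{890513}{2}$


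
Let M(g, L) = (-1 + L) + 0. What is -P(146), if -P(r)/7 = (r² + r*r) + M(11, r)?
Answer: 299439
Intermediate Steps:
M(g, L) = -1 + L
P(r) = 7 - 14*r² - 7*r (P(r) = -7*((r² + r*r) + (-1 + r)) = -7*((r² + r²) + (-1 + r)) = -7*(2*r² + (-1 + r)) = -7*(-1 + r + 2*r²) = 7 - 14*r² - 7*r)
-P(146) = -(7 - 14*146² - 7*146) = -(7 - 14*21316 - 1022) = -(7 - 298424 - 1022) = -1*(-299439) = 299439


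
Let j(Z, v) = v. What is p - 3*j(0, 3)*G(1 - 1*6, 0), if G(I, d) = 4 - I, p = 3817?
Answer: 3736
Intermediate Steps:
p - 3*j(0, 3)*G(1 - 1*6, 0) = 3817 - 3*3*(4 - (1 - 1*6)) = 3817 - 9*(4 - (1 - 6)) = 3817 - 9*(4 - 1*(-5)) = 3817 - 9*(4 + 5) = 3817 - 9*9 = 3817 - 1*81 = 3817 - 81 = 3736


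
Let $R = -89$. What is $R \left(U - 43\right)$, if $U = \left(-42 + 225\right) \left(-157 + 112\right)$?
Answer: $736742$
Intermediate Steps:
$U = -8235$ ($U = 183 \left(-45\right) = -8235$)
$R \left(U - 43\right) = - 89 \left(-8235 - 43\right) = \left(-89\right) \left(-8278\right) = 736742$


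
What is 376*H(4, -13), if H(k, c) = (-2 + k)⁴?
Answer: 6016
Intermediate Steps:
376*H(4, -13) = 376*(-2 + 4)⁴ = 376*2⁴ = 376*16 = 6016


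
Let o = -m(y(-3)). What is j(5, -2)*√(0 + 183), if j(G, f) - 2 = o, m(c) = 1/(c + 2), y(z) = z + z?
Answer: 9*√183/4 ≈ 30.437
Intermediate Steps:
y(z) = 2*z
m(c) = 1/(2 + c)
o = ¼ (o = -1/(2 + 2*(-3)) = -1/(2 - 6) = -1/(-4) = -1*(-¼) = ¼ ≈ 0.25000)
j(G, f) = 9/4 (j(G, f) = 2 + ¼ = 9/4)
j(5, -2)*√(0 + 183) = 9*√(0 + 183)/4 = 9*√183/4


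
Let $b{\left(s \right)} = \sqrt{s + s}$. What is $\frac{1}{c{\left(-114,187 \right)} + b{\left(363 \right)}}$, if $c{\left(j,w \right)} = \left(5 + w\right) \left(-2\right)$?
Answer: $- \frac{64}{24455} - \frac{11 \sqrt{6}}{146730} \approx -0.0028007$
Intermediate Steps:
$b{\left(s \right)} = \sqrt{2} \sqrt{s}$ ($b{\left(s \right)} = \sqrt{2 s} = \sqrt{2} \sqrt{s}$)
$c{\left(j,w \right)} = -10 - 2 w$
$\frac{1}{c{\left(-114,187 \right)} + b{\left(363 \right)}} = \frac{1}{\left(-10 - 374\right) + \sqrt{2} \sqrt{363}} = \frac{1}{\left(-10 - 374\right) + \sqrt{2} \cdot 11 \sqrt{3}} = \frac{1}{-384 + 11 \sqrt{6}}$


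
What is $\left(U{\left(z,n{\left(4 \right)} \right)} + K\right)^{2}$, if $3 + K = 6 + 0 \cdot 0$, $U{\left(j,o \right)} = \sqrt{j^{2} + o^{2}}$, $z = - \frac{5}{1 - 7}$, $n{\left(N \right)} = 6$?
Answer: $\frac{1645}{36} + \sqrt{1321} \approx 82.04$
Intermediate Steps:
$z = \frac{5}{6}$ ($z = - \frac{5}{1 - 7} = - \frac{5}{-6} = \left(-5\right) \left(- \frac{1}{6}\right) = \frac{5}{6} \approx 0.83333$)
$K = 3$ ($K = -3 + \left(6 + 0 \cdot 0\right) = -3 + \left(6 + 0\right) = -3 + 6 = 3$)
$\left(U{\left(z,n{\left(4 \right)} \right)} + K\right)^{2} = \left(\sqrt{\left(\frac{5}{6}\right)^{2} + 6^{2}} + 3\right)^{2} = \left(\sqrt{\frac{25}{36} + 36} + 3\right)^{2} = \left(\sqrt{\frac{1321}{36}} + 3\right)^{2} = \left(\frac{\sqrt{1321}}{6} + 3\right)^{2} = \left(3 + \frac{\sqrt{1321}}{6}\right)^{2}$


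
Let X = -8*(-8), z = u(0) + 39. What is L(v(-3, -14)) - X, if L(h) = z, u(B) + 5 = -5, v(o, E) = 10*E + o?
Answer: -35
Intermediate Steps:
v(o, E) = o + 10*E
u(B) = -10 (u(B) = -5 - 5 = -10)
z = 29 (z = -10 + 39 = 29)
L(h) = 29
X = 64
L(v(-3, -14)) - X = 29 - 1*64 = 29 - 64 = -35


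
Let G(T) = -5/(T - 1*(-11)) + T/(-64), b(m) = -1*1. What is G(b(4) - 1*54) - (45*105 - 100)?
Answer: -3255315/704 ≈ -4624.0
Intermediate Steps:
b(m) = -1
G(T) = -5/(11 + T) - T/64 (G(T) = -5/(T + 11) + T*(-1/64) = -5/(11 + T) - T/64)
G(b(4) - 1*54) - (45*105 - 100) = (-320 - (-1 - 1*54)**2 - 11*(-1 - 1*54))/(64*(11 + (-1 - 1*54))) - (45*105 - 100) = (-320 - (-1 - 54)**2 - 11*(-1 - 54))/(64*(11 + (-1 - 54))) - (4725 - 100) = (-320 - 1*(-55)**2 - 11*(-55))/(64*(11 - 55)) - 1*4625 = (1/64)*(-320 - 1*3025 + 605)/(-44) - 4625 = (1/64)*(-1/44)*(-320 - 3025 + 605) - 4625 = (1/64)*(-1/44)*(-2740) - 4625 = 685/704 - 4625 = -3255315/704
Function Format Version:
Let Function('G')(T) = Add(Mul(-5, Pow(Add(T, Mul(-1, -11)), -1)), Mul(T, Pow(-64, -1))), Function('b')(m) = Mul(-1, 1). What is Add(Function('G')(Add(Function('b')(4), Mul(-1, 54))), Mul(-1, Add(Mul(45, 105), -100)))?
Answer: Rational(-3255315, 704) ≈ -4624.0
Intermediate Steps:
Function('b')(m) = -1
Function('G')(T) = Add(Mul(-5, Pow(Add(11, T), -1)), Mul(Rational(-1, 64), T)) (Function('G')(T) = Add(Mul(-5, Pow(Add(T, 11), -1)), Mul(T, Rational(-1, 64))) = Add(Mul(-5, Pow(Add(11, T), -1)), Mul(Rational(-1, 64), T)))
Add(Function('G')(Add(Function('b')(4), Mul(-1, 54))), Mul(-1, Add(Mul(45, 105), -100))) = Add(Mul(Rational(1, 64), Pow(Add(11, Add(-1, Mul(-1, 54))), -1), Add(-320, Mul(-1, Pow(Add(-1, Mul(-1, 54)), 2)), Mul(-11, Add(-1, Mul(-1, 54))))), Mul(-1, Add(Mul(45, 105), -100))) = Add(Mul(Rational(1, 64), Pow(Add(11, Add(-1, -54)), -1), Add(-320, Mul(-1, Pow(Add(-1, -54), 2)), Mul(-11, Add(-1, -54)))), Mul(-1, Add(4725, -100))) = Add(Mul(Rational(1, 64), Pow(Add(11, -55), -1), Add(-320, Mul(-1, Pow(-55, 2)), Mul(-11, -55))), Mul(-1, 4625)) = Add(Mul(Rational(1, 64), Pow(-44, -1), Add(-320, Mul(-1, 3025), 605)), -4625) = Add(Mul(Rational(1, 64), Rational(-1, 44), Add(-320, -3025, 605)), -4625) = Add(Mul(Rational(1, 64), Rational(-1, 44), -2740), -4625) = Add(Rational(685, 704), -4625) = Rational(-3255315, 704)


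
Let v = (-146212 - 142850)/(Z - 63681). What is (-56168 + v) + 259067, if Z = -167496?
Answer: 15635290395/77059 ≈ 2.0290e+5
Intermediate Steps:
v = 96354/77059 (v = (-146212 - 142850)/(-167496 - 63681) = -289062/(-231177) = -289062*(-1/231177) = 96354/77059 ≈ 1.2504)
(-56168 + v) + 259067 = (-56168 + 96354/77059) + 259067 = -4328153558/77059 + 259067 = 15635290395/77059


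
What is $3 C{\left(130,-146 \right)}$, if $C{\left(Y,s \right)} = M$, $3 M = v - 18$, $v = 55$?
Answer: $37$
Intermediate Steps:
$M = \frac{37}{3}$ ($M = \frac{55 - 18}{3} = \frac{1}{3} \cdot 37 = \frac{37}{3} \approx 12.333$)
$C{\left(Y,s \right)} = \frac{37}{3}$
$3 C{\left(130,-146 \right)} = 3 \cdot \frac{37}{3} = 37$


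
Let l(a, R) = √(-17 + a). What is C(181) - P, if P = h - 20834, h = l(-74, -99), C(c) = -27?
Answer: 20807 - I*√91 ≈ 20807.0 - 9.5394*I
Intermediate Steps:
h = I*√91 (h = √(-17 - 74) = √(-91) = I*√91 ≈ 9.5394*I)
P = -20834 + I*√91 (P = I*√91 - 20834 = -20834 + I*√91 ≈ -20834.0 + 9.5394*I)
C(181) - P = -27 - (-20834 + I*√91) = -27 + (20834 - I*√91) = 20807 - I*√91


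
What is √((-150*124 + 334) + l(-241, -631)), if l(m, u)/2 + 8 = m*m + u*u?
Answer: √894202 ≈ 945.62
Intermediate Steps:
l(m, u) = -16 + 2*m² + 2*u² (l(m, u) = -16 + 2*(m*m + u*u) = -16 + 2*(m² + u²) = -16 + (2*m² + 2*u²) = -16 + 2*m² + 2*u²)
√((-150*124 + 334) + l(-241, -631)) = √((-150*124 + 334) + (-16 + 2*(-241)² + 2*(-631)²)) = √((-18600 + 334) + (-16 + 2*58081 + 2*398161)) = √(-18266 + (-16 + 116162 + 796322)) = √(-18266 + 912468) = √894202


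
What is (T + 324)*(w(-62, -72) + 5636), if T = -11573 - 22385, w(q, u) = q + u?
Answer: -185054268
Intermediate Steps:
T = -33958
(T + 324)*(w(-62, -72) + 5636) = (-33958 + 324)*((-62 - 72) + 5636) = -33634*(-134 + 5636) = -33634*5502 = -185054268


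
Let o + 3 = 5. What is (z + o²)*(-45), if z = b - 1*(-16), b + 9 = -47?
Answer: 1620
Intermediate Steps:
o = 2 (o = -3 + 5 = 2)
b = -56 (b = -9 - 47 = -56)
z = -40 (z = -56 - 1*(-16) = -56 + 16 = -40)
(z + o²)*(-45) = (-40 + 2²)*(-45) = (-40 + 4)*(-45) = -36*(-45) = 1620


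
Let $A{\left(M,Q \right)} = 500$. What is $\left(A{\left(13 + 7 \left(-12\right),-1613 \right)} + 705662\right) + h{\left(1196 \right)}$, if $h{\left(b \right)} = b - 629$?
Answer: $706729$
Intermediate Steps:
$h{\left(b \right)} = -629 + b$ ($h{\left(b \right)} = b - 629 = -629 + b$)
$\left(A{\left(13 + 7 \left(-12\right),-1613 \right)} + 705662\right) + h{\left(1196 \right)} = \left(500 + 705662\right) + \left(-629 + 1196\right) = 706162 + 567 = 706729$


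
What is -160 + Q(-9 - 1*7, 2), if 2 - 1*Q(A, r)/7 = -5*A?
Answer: -706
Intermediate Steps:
Q(A, r) = 14 + 35*A (Q(A, r) = 14 - (-35)*A = 14 + 35*A)
-160 + Q(-9 - 1*7, 2) = -160 + (14 + 35*(-9 - 1*7)) = -160 + (14 + 35*(-9 - 7)) = -160 + (14 + 35*(-16)) = -160 + (14 - 560) = -160 - 546 = -706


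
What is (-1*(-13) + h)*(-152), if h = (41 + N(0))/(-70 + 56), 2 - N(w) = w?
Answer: -10564/7 ≈ -1509.1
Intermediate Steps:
N(w) = 2 - w
h = -43/14 (h = (41 + (2 - 1*0))/(-70 + 56) = (41 + (2 + 0))/(-14) = (41 + 2)*(-1/14) = 43*(-1/14) = -43/14 ≈ -3.0714)
(-1*(-13) + h)*(-152) = (-1*(-13) - 43/14)*(-152) = (13 - 43/14)*(-152) = (139/14)*(-152) = -10564/7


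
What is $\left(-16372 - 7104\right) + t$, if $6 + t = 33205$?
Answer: $9723$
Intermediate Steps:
$t = 33199$ ($t = -6 + 33205 = 33199$)
$\left(-16372 - 7104\right) + t = \left(-16372 - 7104\right) + 33199 = -23476 + 33199 = 9723$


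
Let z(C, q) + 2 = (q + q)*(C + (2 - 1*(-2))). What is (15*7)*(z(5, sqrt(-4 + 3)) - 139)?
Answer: -14805 + 1890*I ≈ -14805.0 + 1890.0*I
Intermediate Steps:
z(C, q) = -2 + 2*q*(4 + C) (z(C, q) = -2 + (q + q)*(C + (2 - 1*(-2))) = -2 + (2*q)*(C + (2 + 2)) = -2 + (2*q)*(C + 4) = -2 + (2*q)*(4 + C) = -2 + 2*q*(4 + C))
(15*7)*(z(5, sqrt(-4 + 3)) - 139) = (15*7)*((-2 + 8*sqrt(-4 + 3) + 2*5*sqrt(-4 + 3)) - 139) = 105*((-2 + 8*sqrt(-1) + 2*5*sqrt(-1)) - 139) = 105*((-2 + 8*I + 2*5*I) - 139) = 105*((-2 + 8*I + 10*I) - 139) = 105*((-2 + 18*I) - 139) = 105*(-141 + 18*I) = -14805 + 1890*I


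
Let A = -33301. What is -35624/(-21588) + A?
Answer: -179716591/5397 ≈ -33299.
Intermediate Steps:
-35624/(-21588) + A = -35624/(-21588) - 33301 = -35624*(-1/21588) - 33301 = 8906/5397 - 33301 = -179716591/5397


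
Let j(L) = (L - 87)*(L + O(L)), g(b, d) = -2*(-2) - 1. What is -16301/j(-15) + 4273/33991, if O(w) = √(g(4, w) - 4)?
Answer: -2737602723/261186844 - 16301*I/23052 ≈ -10.481 - 0.70714*I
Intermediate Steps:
g(b, d) = 3 (g(b, d) = 4 - 1 = 3)
O(w) = I (O(w) = √(3 - 4) = √(-1) = I)
j(L) = (-87 + L)*(I + L) (j(L) = (L - 87)*(L + I) = (-87 + L)*(I + L))
-16301/j(-15) + 4273/33991 = -16301/((-15)² - 87*I - 15*(-87 + I)) + 4273/33991 = -16301/(225 - 87*I + (1305 - 15*I)) + 4273*(1/33991) = -16301*(1530 + 102*I)/2351304 + 4273/33991 = 4273/33991 - 16301*(1530 + 102*I)/2351304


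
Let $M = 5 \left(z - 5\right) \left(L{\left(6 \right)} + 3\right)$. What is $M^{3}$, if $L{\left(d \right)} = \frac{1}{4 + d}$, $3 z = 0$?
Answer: $- \frac{3723875}{8} \approx -4.6548 \cdot 10^{5}$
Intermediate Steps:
$z = 0$ ($z = \frac{1}{3} \cdot 0 = 0$)
$M = - \frac{155}{2}$ ($M = 5 \left(0 - 5\right) \left(\frac{1}{4 + 6} + 3\right) = 5 \left(-5\right) \left(\frac{1}{10} + 3\right) = - 25 \left(\frac{1}{10} + 3\right) = \left(-25\right) \frac{31}{10} = - \frac{155}{2} \approx -77.5$)
$M^{3} = \left(- \frac{155}{2}\right)^{3} = - \frac{3723875}{8}$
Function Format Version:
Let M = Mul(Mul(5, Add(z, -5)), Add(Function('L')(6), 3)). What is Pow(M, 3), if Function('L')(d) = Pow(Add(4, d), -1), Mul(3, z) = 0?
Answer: Rational(-3723875, 8) ≈ -4.6548e+5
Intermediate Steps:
z = 0 (z = Mul(Rational(1, 3), 0) = 0)
M = Rational(-155, 2) (M = Mul(Mul(5, Add(0, -5)), Add(Pow(Add(4, 6), -1), 3)) = Mul(Mul(5, -5), Add(Pow(10, -1), 3)) = Mul(-25, Add(Rational(1, 10), 3)) = Mul(-25, Rational(31, 10)) = Rational(-155, 2) ≈ -77.500)
Pow(M, 3) = Pow(Rational(-155, 2), 3) = Rational(-3723875, 8)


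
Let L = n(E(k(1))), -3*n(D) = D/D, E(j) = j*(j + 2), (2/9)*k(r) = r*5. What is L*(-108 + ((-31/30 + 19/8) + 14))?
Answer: 11119/360 ≈ 30.886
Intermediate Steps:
k(r) = 45*r/2 (k(r) = 9*(r*5)/2 = 9*(5*r)/2 = 45*r/2)
E(j) = j*(2 + j)
n(D) = -1/3 (n(D) = -D/(3*D) = -1/3*1 = -1/3)
L = -1/3 ≈ -0.33333
L*(-108 + ((-31/30 + 19/8) + 14)) = -(-108 + ((-31/30 + 19/8) + 14))/3 = -(-108 + (161/120 + 14))/3 = -(-108 + 1841/120)/3 = -1/3*(-11119/120) = 11119/360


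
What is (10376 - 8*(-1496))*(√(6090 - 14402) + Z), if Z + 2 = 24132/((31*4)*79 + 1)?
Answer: 101397072/9797 + 44688*I*√2078 ≈ 10350.0 + 2.0371e+6*I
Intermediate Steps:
Z = 4538/9797 (Z = -2 + 24132/((31*4)*79 + 1) = -2 + 24132/(124*79 + 1) = -2 + 24132/(9796 + 1) = -2 + 24132/9797 = 4538/9797 ≈ 0.46320)
(10376 - 8*(-1496))*(√(6090 - 14402) + Z) = (10376 - 8*(-1496))*(√(6090 - 14402) + 4538/9797) = (10376 + 11968)*(√(-8312) + 4538/9797) = 22344*(2*I*√2078 + 4538/9797) = 22344*(4538/9797 + 2*I*√2078) = 101397072/9797 + 44688*I*√2078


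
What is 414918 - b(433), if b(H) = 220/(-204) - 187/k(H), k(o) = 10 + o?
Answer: 9374276276/22593 ≈ 4.1492e+5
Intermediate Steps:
b(H) = -55/51 - 187/(10 + H) (b(H) = 220/(-204) - 187/(10 + H) = 220*(-1/204) - 187/(10 + H) = -55/51 - 187/(10 + H))
414918 - b(433) = 414918 - 11*(-917 - 5*433)/(51*(10 + 433)) = 414918 - 11*(-917 - 2165)/(51*443) = 414918 - 11*(-3082)/(51*443) = 414918 - 1*(-33902/22593) = 414918 + 33902/22593 = 9374276276/22593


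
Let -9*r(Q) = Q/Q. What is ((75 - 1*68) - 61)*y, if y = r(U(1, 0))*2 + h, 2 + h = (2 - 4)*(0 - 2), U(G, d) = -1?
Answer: -96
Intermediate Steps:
r(Q) = -⅑ (r(Q) = -Q/(9*Q) = -⅑*1 = -⅑)
h = 2 (h = -2 + (2 - 4)*(0 - 2) = -2 - 2*(-2) = -2 + 4 = 2)
y = 16/9 (y = -⅑*2 + 2 = -2/9 + 2 = 16/9 ≈ 1.7778)
((75 - 1*68) - 61)*y = ((75 - 1*68) - 61)*(16/9) = ((75 - 68) - 61)*(16/9) = (7 - 61)*(16/9) = -54*16/9 = -96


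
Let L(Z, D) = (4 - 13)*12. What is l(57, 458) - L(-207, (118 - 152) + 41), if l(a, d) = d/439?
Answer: 47870/439 ≈ 109.04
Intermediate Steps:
l(a, d) = d/439 (l(a, d) = d*(1/439) = d/439)
L(Z, D) = -108 (L(Z, D) = -9*12 = -108)
l(57, 458) - L(-207, (118 - 152) + 41) = (1/439)*458 - 1*(-108) = 458/439 + 108 = 47870/439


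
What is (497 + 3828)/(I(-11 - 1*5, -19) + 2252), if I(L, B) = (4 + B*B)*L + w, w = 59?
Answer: -4325/3529 ≈ -1.2256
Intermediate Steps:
I(L, B) = 59 + L*(4 + B²) (I(L, B) = (4 + B*B)*L + 59 = (4 + B²)*L + 59 = L*(4 + B²) + 59 = 59 + L*(4 + B²))
(497 + 3828)/(I(-11 - 1*5, -19) + 2252) = (497 + 3828)/((59 + 4*(-11 - 1*5) + (-11 - 1*5)*(-19)²) + 2252) = 4325/((59 + 4*(-11 - 5) + (-11 - 5)*361) + 2252) = 4325/((59 + 4*(-16) - 16*361) + 2252) = 4325/((59 - 64 - 5776) + 2252) = 4325/(-5781 + 2252) = 4325/(-3529) = 4325*(-1/3529) = -4325/3529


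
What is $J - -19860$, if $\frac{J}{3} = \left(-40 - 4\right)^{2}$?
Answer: $25668$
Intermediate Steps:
$J = 5808$ ($J = 3 \left(-40 - 4\right)^{2} = 3 \left(-44\right)^{2} = 3 \cdot 1936 = 5808$)
$J - -19860 = 5808 - -19860 = 5808 + 19860 = 25668$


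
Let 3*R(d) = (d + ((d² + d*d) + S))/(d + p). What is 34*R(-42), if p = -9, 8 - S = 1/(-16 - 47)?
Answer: -440246/567 ≈ -776.45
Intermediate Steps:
S = 505/63 (S = 8 - 1/(-16 - 47) = 8 - 1/(-63) = 8 - 1*(-1/63) = 8 + 1/63 = 505/63 ≈ 8.0159)
R(d) = (505/63 + d + 2*d²)/(3*(-9 + d)) (R(d) = ((d + ((d² + d*d) + 505/63))/(d - 9))/3 = ((d + ((d² + d²) + 505/63))/(-9 + d))/3 = ((d + (2*d² + 505/63))/(-9 + d))/3 = ((d + (505/63 + 2*d²))/(-9 + d))/3 = ((505/63 + d + 2*d²)/(-9 + d))/3 = (505/63 + d + 2*d²)/(3*(-9 + d)))
34*R(-42) = 34*((505 + 63*(-42) + 126*(-42)²)/(189*(-9 - 42))) = 34*((1/189)*(505 - 2646 + 126*1764)/(-51)) = 34*((1/189)*(-1/51)*(505 - 2646 + 222264)) = 34*((1/189)*(-1/51)*220123) = 34*(-220123/9639) = -440246/567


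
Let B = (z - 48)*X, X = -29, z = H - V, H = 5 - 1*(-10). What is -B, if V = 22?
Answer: -1595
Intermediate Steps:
H = 15 (H = 5 + 10 = 15)
z = -7 (z = 15 - 1*22 = 15 - 22 = -7)
B = 1595 (B = (-7 - 48)*(-29) = -55*(-29) = 1595)
-B = -1*1595 = -1595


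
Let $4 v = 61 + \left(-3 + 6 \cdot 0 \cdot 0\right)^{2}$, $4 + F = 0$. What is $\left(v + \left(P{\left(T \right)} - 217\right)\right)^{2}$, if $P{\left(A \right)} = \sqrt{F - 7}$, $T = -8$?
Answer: $\frac{159157}{4} - 399 i \sqrt{11} \approx 39789.0 - 1323.3 i$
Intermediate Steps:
$F = -4$ ($F = -4 + 0 = -4$)
$P{\left(A \right)} = i \sqrt{11}$ ($P{\left(A \right)} = \sqrt{-4 - 7} = \sqrt{-11} = i \sqrt{11}$)
$v = \frac{35}{2}$ ($v = \frac{61 + \left(-3 + 6 \cdot 0 \cdot 0\right)^{2}}{4} = \frac{61 + \left(-3 + 0 \cdot 0\right)^{2}}{4} = \frac{61 + \left(-3 + 0\right)^{2}}{4} = \frac{61 + \left(-3\right)^{2}}{4} = \frac{61 + 9}{4} = \frac{1}{4} \cdot 70 = \frac{35}{2} \approx 17.5$)
$\left(v + \left(P{\left(T \right)} - 217\right)\right)^{2} = \left(\frac{35}{2} - \left(217 - i \sqrt{11}\right)\right)^{2} = \left(- \frac{399}{2} + i \sqrt{11}\right)^{2}$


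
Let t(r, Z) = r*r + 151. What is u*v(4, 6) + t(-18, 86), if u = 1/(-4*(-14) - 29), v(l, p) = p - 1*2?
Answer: 12829/27 ≈ 475.15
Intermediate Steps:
v(l, p) = -2 + p (v(l, p) = p - 2 = -2 + p)
t(r, Z) = 151 + r**2 (t(r, Z) = r**2 + 151 = 151 + r**2)
u = 1/27 (u = 1/(56 - 29) = 1/27 ≈ 0.037037)
u*v(4, 6) + t(-18, 86) = (-2 + 6)/27 + (151 + (-18)**2) = (1/27)*4 + (151 + 324) = 4/27 + 475 = 12829/27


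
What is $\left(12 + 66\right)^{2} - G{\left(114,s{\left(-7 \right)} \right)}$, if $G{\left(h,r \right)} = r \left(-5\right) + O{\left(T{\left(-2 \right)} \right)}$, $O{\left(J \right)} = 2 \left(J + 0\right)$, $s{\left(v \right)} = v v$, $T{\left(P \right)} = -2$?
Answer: $6333$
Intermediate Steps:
$s{\left(v \right)} = v^{2}$
$O{\left(J \right)} = 2 J$
$G{\left(h,r \right)} = -4 - 5 r$ ($G{\left(h,r \right)} = r \left(-5\right) + 2 \left(-2\right) = - 5 r - 4 = -4 - 5 r$)
$\left(12 + 66\right)^{2} - G{\left(114,s{\left(-7 \right)} \right)} = \left(12 + 66\right)^{2} - \left(-4 - 5 \left(-7\right)^{2}\right) = 78^{2} - \left(-4 - 245\right) = 6084 - \left(-4 - 245\right) = 6084 - -249 = 6084 + 249 = 6333$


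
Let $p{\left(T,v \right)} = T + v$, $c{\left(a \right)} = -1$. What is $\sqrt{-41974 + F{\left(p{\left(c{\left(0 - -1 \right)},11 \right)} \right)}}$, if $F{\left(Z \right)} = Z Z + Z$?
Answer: $2 i \sqrt{10466} \approx 204.61 i$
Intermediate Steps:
$F{\left(Z \right)} = Z + Z^{2}$ ($F{\left(Z \right)} = Z^{2} + Z = Z + Z^{2}$)
$\sqrt{-41974 + F{\left(p{\left(c{\left(0 - -1 \right)},11 \right)} \right)}} = \sqrt{-41974 + \left(-1 + 11\right) \left(1 + \left(-1 + 11\right)\right)} = \sqrt{-41974 + 10 \left(1 + 10\right)} = \sqrt{-41974 + 10 \cdot 11} = \sqrt{-41974 + 110} = \sqrt{-41864} = 2 i \sqrt{10466}$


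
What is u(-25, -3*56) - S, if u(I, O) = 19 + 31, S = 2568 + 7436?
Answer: -9954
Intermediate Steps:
S = 10004
u(I, O) = 50
u(-25, -3*56) - S = 50 - 1*10004 = 50 - 10004 = -9954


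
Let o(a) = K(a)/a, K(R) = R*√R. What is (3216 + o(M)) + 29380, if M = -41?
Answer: 32596 + I*√41 ≈ 32596.0 + 6.4031*I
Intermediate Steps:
K(R) = R^(3/2)
o(a) = √a (o(a) = a^(3/2)/a = √a)
(3216 + o(M)) + 29380 = (3216 + √(-41)) + 29380 = (3216 + I*√41) + 29380 = 32596 + I*√41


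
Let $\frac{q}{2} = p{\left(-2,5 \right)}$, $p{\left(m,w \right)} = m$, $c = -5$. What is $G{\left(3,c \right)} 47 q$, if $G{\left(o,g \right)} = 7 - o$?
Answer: $-752$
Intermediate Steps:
$q = -4$ ($q = 2 \left(-2\right) = -4$)
$G{\left(3,c \right)} 47 q = \left(7 - 3\right) 47 \left(-4\right) = 4 \cdot 47 \left(-4\right) = 188 \left(-4\right) = -752$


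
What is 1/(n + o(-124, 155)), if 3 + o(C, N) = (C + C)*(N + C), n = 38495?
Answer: 1/30804 ≈ 3.2463e-5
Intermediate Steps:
o(C, N) = -3 + 2*C*(C + N) (o(C, N) = -3 + (C + C)*(N + C) = -3 + (2*C)*(C + N) = -3 + 2*C*(C + N))
1/(n + o(-124, 155)) = 1/(38495 + (-3 + 2*(-124)² + 2*(-124)*155)) = 1/(38495 + (-3 + 2*15376 - 38440)) = 1/(38495 + (-3 + 30752 - 38440)) = 1/(38495 - 7691) = 1/30804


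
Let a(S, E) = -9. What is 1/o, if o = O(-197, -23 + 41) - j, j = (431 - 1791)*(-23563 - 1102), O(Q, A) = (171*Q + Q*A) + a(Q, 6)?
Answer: -1/33581642 ≈ -2.9778e-8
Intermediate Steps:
O(Q, A) = -9 + 171*Q + A*Q (O(Q, A) = (171*Q + Q*A) - 9 = (171*Q + A*Q) - 9 = -9 + 171*Q + A*Q)
j = 33544400 (j = -1360*(-24665) = 33544400)
o = -33581642 (o = (-9 + 171*(-197) + (-23 + 41)*(-197)) - 1*33544400 = (-9 - 33687 + 18*(-197)) - 33544400 = (-9 - 33687 - 3546) - 33544400 = -37242 - 33544400 = -33581642)
1/o = 1/(-33581642) = -1/33581642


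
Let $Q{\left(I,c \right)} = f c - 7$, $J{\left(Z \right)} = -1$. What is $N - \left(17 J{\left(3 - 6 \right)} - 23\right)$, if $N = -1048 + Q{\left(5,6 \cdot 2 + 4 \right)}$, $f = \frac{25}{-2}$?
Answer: $-1215$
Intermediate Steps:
$f = - \frac{25}{2}$ ($f = 25 \left(- \frac{1}{2}\right) = - \frac{25}{2} \approx -12.5$)
$Q{\left(I,c \right)} = -7 - \frac{25 c}{2}$ ($Q{\left(I,c \right)} = - \frac{25 c}{2} - 7 = -7 - \frac{25 c}{2}$)
$N = -1255$ ($N = -1048 - \left(7 + \frac{25 \left(6 \cdot 2 + 4\right)}{2}\right) = -1048 - \left(7 + \frac{25 \left(12 + 4\right)}{2}\right) = -1048 - 207 = -1255$)
$N - \left(17 J{\left(3 - 6 \right)} - 23\right) = -1255 - \left(17 \left(-1\right) - 23\right) = -1255 - \left(-17 - 23\right) = -1255 - -40 = -1255 + 40 = -1215$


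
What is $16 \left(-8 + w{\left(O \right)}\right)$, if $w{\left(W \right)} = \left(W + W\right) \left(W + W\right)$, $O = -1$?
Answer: $-64$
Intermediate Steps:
$w{\left(W \right)} = 4 W^{2}$ ($w{\left(W \right)} = 2 W 2 W = 4 W^{2}$)
$16 \left(-8 + w{\left(O \right)}\right) = 16 \left(-8 + 4 \left(-1\right)^{2}\right) = 16 \left(-8 + 4 \cdot 1\right) = 16 \left(-8 + 4\right) = 16 \left(-4\right) = -64$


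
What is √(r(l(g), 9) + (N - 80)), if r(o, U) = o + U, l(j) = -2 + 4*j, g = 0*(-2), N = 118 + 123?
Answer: 2*√42 ≈ 12.961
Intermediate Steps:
N = 241
g = 0
r(o, U) = U + o
√(r(l(g), 9) + (N - 80)) = √((9 + (-2 + 4*0)) + (241 - 80)) = √((9 + (-2 + 0)) + 161) = √((9 - 2) + 161) = √(7 + 161) = √168 = 2*√42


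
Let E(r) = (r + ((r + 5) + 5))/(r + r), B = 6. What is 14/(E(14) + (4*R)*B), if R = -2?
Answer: -196/653 ≈ -0.30015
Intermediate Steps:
E(r) = (10 + 2*r)/(2*r) (E(r) = (r + ((5 + r) + 5))/((2*r)) = (r + (10 + r))*(1/(2*r)) = (10 + 2*r)*(1/(2*r)) = (10 + 2*r)/(2*r))
14/(E(14) + (4*R)*B) = 14/((5 + 14)/14 + (4*(-2))*6) = 14/((1/14)*19 - 8*6) = 14/(19/14 - 48) = 14/(-653/14) = 14*(-14/653) = -196/653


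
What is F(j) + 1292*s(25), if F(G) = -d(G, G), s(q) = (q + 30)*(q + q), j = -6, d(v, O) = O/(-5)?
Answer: 17764994/5 ≈ 3.5530e+6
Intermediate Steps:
d(v, O) = -O/5 (d(v, O) = O*(-⅕) = -O/5)
s(q) = 2*q*(30 + q) (s(q) = (30 + q)*(2*q) = 2*q*(30 + q))
F(G) = G/5 (F(G) = -(-1)*G/5 = G/5)
F(j) + 1292*s(25) = (⅕)*(-6) + 1292*(2*25*(30 + 25)) = -6/5 + 1292*(2*25*55) = -6/5 + 1292*2750 = -6/5 + 3553000 = 17764994/5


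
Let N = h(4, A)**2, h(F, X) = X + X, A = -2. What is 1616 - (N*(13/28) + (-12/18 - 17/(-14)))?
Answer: 67537/42 ≈ 1608.0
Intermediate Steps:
h(F, X) = 2*X
N = 16 (N = (2*(-2))**2 = (-4)**2 = 16)
1616 - (N*(13/28) + (-12/18 - 17/(-14))) = 1616 - (16*(13/28) + (-12/18 - 17/(-14))) = 1616 - (16*(13*(1/28)) + (-12*1/18 - 17*(-1/14))) = 1616 - (16*(13/28) + (-2/3 + 17/14)) = 1616 - (52/7 + 23/42) = 1616 - 1*335/42 = 1616 - 335/42 = 67537/42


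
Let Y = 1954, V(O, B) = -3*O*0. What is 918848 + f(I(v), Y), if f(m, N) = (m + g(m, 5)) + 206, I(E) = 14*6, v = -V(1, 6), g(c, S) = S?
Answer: 919143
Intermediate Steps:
V(O, B) = 0
v = 0 (v = -1*0 = 0)
I(E) = 84
f(m, N) = 211 + m (f(m, N) = (m + 5) + 206 = (5 + m) + 206 = 211 + m)
918848 + f(I(v), Y) = 918848 + (211 + 84) = 918848 + 295 = 919143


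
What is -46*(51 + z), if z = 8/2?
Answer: -2530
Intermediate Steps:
z = 4 (z = 8*(1/2) = 4)
-46*(51 + z) = -46*(51 + 4) = -46*55 = -2530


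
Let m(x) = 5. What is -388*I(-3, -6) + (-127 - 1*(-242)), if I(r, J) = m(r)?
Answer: -1825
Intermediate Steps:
I(r, J) = 5
-388*I(-3, -6) + (-127 - 1*(-242)) = -388*5 + (-127 - 1*(-242)) = -1940 + (-127 + 242) = -1940 + 115 = -1825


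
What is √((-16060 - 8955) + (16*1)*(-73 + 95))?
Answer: I*√24663 ≈ 157.04*I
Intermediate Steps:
√((-16060 - 8955) + (16*1)*(-73 + 95)) = √(-25015 + 16*22) = √(-25015 + 352) = √(-24663) = I*√24663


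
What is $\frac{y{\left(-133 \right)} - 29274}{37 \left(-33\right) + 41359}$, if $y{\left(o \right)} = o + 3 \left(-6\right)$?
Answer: $- \frac{29425}{40138} \approx -0.7331$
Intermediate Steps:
$y{\left(o \right)} = -18 + o$ ($y{\left(o \right)} = o - 18 = -18 + o$)
$\frac{y{\left(-133 \right)} - 29274}{37 \left(-33\right) + 41359} = \frac{\left(-18 - 133\right) - 29274}{37 \left(-33\right) + 41359} = \frac{-151 - 29274}{-1221 + 41359} = - \frac{29425}{40138}$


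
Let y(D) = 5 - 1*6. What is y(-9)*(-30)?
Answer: 30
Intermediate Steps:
y(D) = -1 (y(D) = 5 - 6 = -1)
y(-9)*(-30) = -1*(-30) = 30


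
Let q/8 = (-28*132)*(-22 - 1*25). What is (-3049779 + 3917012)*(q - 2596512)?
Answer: -1046590660128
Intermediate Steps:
q = 1389696 (q = 8*((-28*132)*(-22 - 1*25)) = 8*(-3696*(-22 - 25)) = 8*(-3696*(-47)) = 8*173712 = 1389696)
(-3049779 + 3917012)*(q - 2596512) = (-3049779 + 3917012)*(1389696 - 2596512) = 867233*(-1206816) = -1046590660128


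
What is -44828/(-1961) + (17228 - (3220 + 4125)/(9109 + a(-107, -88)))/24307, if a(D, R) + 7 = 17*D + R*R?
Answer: 16881592450663/716277387729 ≈ 23.569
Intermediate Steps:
a(D, R) = -7 + R² + 17*D (a(D, R) = -7 + (17*D + R*R) = -7 + (17*D + R²) = -7 + (R² + 17*D) = -7 + R² + 17*D)
-44828/(-1961) + (17228 - (3220 + 4125)/(9109 + a(-107, -88)))/24307 = -44828/(-1961) + (17228 - (3220 + 4125)/(9109 + (-7 + (-88)² + 17*(-107))))/24307 = -44828*(-1/1961) + (17228 - 7345/(9109 + (-7 + 7744 - 1819)))*(1/24307) = 44828/1961 + (17228 - 7345/(9109 + 5918))*(1/24307) = 44828/1961 + (17228 - 7345/15027)*(1/24307) = 44828/1961 + (258877811/15027)*(1/24307) = 44828/1961 + 258877811/365261289 = 16881592450663/716277387729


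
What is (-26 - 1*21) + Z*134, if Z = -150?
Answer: -20147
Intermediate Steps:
(-26 - 1*21) + Z*134 = (-26 - 1*21) - 150*134 = (-26 - 21) - 20100 = -47 - 20100 = -20147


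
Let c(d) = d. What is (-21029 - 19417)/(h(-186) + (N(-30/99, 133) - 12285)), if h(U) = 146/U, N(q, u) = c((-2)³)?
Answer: 1880739/571661 ≈ 3.2900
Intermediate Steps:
N(q, u) = -8 (N(q, u) = (-2)³ = -8)
(-21029 - 19417)/(h(-186) + (N(-30/99, 133) - 12285)) = (-21029 - 19417)/(146/(-186) + (-8 - 12285)) = -40446/(146*(-1/186) - 12293) = -40446/(-73/93 - 12293) = -40446/(-1143322/93) = -40446*(-93/1143322) = 1880739/571661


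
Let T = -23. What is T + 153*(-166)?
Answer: -25421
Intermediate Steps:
T + 153*(-166) = -23 + 153*(-166) = -23 - 25398 = -25421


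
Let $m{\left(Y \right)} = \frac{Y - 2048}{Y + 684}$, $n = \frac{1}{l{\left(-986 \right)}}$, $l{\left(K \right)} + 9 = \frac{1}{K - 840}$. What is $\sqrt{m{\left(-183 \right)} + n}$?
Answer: $\frac{i \sqrt{309442071988785}}{8233935} \approx 2.1364 i$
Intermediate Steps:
$l{\left(K \right)} = -9 + \frac{1}{-840 + K}$ ($l{\left(K \right)} = -9 + \frac{1}{K - 840} = -9 + \frac{1}{-840 + K}$)
$n = - \frac{1826}{16435}$ ($n = \frac{1}{\frac{1}{-840 - 986} \left(7561 - -8874\right)} = \frac{1}{\frac{1}{-1826} \left(7561 + 8874\right)} = \frac{1}{\left(- \frac{1}{1826}\right) 16435} = \frac{1}{- \frac{16435}{1826}} = - \frac{1826}{16435} \approx -0.1111$)
$m{\left(Y \right)} = \frac{-2048 + Y}{684 + Y}$
$\sqrt{m{\left(-183 \right)} + n} = \sqrt{\frac{-2048 - 183}{684 - 183} - \frac{1826}{16435}} = \sqrt{\frac{1}{501} \left(-2231\right) - \frac{1826}{16435}} = \sqrt{- \frac{2231}{501} - \frac{1826}{16435}} = \sqrt{- \frac{37581311}{8233935}} = \frac{i \sqrt{309442071988785}}{8233935}$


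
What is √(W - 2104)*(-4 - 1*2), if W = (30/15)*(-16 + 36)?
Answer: -24*I*√129 ≈ -272.59*I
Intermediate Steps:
W = 40 (W = (30*(1/15))*20 = 2*20 = 40)
√(W - 2104)*(-4 - 1*2) = √(40 - 2104)*(-4 - 1*2) = √(-2064)*(-4 - 2) = (4*I*√129)*(-6) = -24*I*√129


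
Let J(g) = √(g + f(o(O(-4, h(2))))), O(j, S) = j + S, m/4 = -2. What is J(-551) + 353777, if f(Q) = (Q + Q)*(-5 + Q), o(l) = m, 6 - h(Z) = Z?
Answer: 353777 + 7*I*√7 ≈ 3.5378e+5 + 18.52*I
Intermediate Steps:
m = -8 (m = 4*(-2) = -8)
h(Z) = 6 - Z
O(j, S) = S + j
o(l) = -8
f(Q) = 2*Q*(-5 + Q) (f(Q) = (2*Q)*(-5 + Q) = 2*Q*(-5 + Q))
J(g) = √(208 + g) (J(g) = √(g + 2*(-8)*(-5 - 8)) = √(g + 2*(-8)*(-13)) = √(g + 208) = √(208 + g))
J(-551) + 353777 = √(208 - 551) + 353777 = √(-343) + 353777 = 7*I*√7 + 353777 = 353777 + 7*I*√7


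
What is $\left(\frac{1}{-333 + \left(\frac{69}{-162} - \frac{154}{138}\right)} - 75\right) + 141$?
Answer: $\frac{27421824}{415501} \approx 65.997$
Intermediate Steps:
$\left(\frac{1}{-333 + \left(\frac{69}{-162} - \frac{154}{138}\right)} - 75\right) + 141 = \left(\frac{1}{-333 + \left(69 \left(- \frac{1}{162}\right) - \frac{77}{69}\right)} - 75\right) + 141 = \left(\frac{1}{-333 - \frac{1915}{1242}} - 75\right) + 141 = \left(\frac{1}{- \frac{415501}{1242}} - 75\right) + 141 = \left(- \frac{1242}{415501} - 75\right) + 141 = - \frac{31163817}{415501} + 141 = \frac{27421824}{415501}$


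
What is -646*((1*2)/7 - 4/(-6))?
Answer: -12920/21 ≈ -615.24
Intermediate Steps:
-646*((1*2)/7 - 4/(-6)) = -646*(2*(1/7) - 4*(-1/6)) = -646*(2/7 + 2/3) = -646*20/21 = -12920/21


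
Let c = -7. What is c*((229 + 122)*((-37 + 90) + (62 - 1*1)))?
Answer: -280098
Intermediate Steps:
c*((229 + 122)*((-37 + 90) + (62 - 1*1))) = -7*(229 + 122)*((-37 + 90) + (62 - 1*1)) = -2457*(53 + (62 - 1)) = -2457*(53 + 61) = -2457*114 = -7*40014 = -280098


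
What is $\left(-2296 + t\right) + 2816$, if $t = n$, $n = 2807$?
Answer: $3327$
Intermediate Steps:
$t = 2807$
$\left(-2296 + t\right) + 2816 = \left(-2296 + 2807\right) + 2816 = 511 + 2816 = 3327$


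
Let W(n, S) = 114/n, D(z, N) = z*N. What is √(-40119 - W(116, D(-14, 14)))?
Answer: 3*I*√14995958/58 ≈ 200.3*I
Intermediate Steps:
D(z, N) = N*z
√(-40119 - W(116, D(-14, 14))) = √(-40119 - 114/116) = √(-40119 - 1*57/58) = √(-40119 - 57/58) = √(-2326959/58) = 3*I*√14995958/58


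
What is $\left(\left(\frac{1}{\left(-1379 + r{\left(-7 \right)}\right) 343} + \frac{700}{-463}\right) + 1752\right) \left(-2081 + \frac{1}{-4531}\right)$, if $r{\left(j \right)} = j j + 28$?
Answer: $- \frac{568800802868788446}{156145296643} \approx -3.6428 \cdot 10^{6}$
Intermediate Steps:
$r{\left(j \right)} = 28 + j^{2}$ ($r{\left(j \right)} = j^{2} + 28 = 28 + j^{2}$)
$\left(\left(\frac{1}{\left(-1379 + r{\left(-7 \right)}\right) 343} + \frac{700}{-463}\right) + 1752\right) \left(-2081 + \frac{1}{-4531}\right) = \left(\left(\frac{1}{\left(-1379 + \left(28 + \left(-7\right)^{2}\right)\right) 343} + \frac{700}{-463}\right) + 1752\right) \left(-2081 + \frac{1}{-4531}\right) = \left(\left(\frac{1}{-1379 + \left(28 + 49\right)} \frac{1}{343} + 700 \left(- \frac{1}{463}\right)\right) + 1752\right) \left(-2081 - \frac{1}{4531}\right) = \left(\left(\frac{1}{-1379 + 77} \cdot \frac{1}{343} - \frac{700}{463}\right) + 1752\right) \left(- \frac{9429012}{4531}\right) = \left(\left(\frac{1}{-1302} \cdot \frac{1}{343} - \frac{700}{463}\right) + 1752\right) \left(- \frac{9429012}{4531}\right) = \left(\left(\left(- \frac{1}{1302}\right) \frac{1}{343} - \frac{700}{463}\right) + 1752\right) \left(- \frac{9429012}{4531}\right) = \left(\left(- \frac{1}{446586} - \frac{700}{463}\right) + 1752\right) \left(- \frac{9429012}{4531}\right) = \left(- \frac{312610663}{206769318} + 1752\right) \left(- \frac{9429012}{4531}\right) = \frac{361947234473}{206769318} \left(- \frac{9429012}{4531}\right) = - \frac{568800802868788446}{156145296643}$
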